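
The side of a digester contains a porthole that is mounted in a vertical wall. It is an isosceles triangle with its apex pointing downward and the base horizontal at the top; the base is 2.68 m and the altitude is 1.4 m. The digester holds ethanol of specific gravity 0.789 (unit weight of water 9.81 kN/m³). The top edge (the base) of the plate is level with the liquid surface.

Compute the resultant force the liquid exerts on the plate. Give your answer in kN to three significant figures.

F ≈ 6.78 kN

γ = 0.789 × 9.81 = 7.74009 kN/m³.
With the apex down, the centroid sits h/3 = 1.4/3 = 0.466667 m below the base (the top edge), so the centroid depth is h_c = 0.466667 m.
A = ½ × 2.68 × 1.4 = 1.876 m².
Resultant F = γ·h_c·A = 7.74009 × 0.466667 × 1.876 = 6.7762 kN.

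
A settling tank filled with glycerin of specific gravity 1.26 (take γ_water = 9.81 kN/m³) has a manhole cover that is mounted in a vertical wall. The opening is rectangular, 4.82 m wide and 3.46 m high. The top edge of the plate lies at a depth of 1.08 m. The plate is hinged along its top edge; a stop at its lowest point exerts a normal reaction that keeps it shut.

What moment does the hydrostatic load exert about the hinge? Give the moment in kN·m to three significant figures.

γ = 1.26 × 9.81 = 12.3606 kN/m³.
The centroid lies 3.46/2 = 1.73 m below the top edge, so the centroid depth is h_c = 1.08 + 1.73 = 2.81 m.
A = 4.82 × 3.46 = 16.6772 m².
Resultant F = γ·h_c·A = 12.3606 × 2.81 × 16.6772 = 579.254 kN.
I_c = b·h³/12 = 4.82 × 3.46³/12 = 16.6377 m⁴.
Centre of pressure: y_p = y_c + I_c/(y_c·A) = 2.81 + 16.6377/(2.81 × 16.6772) = 2.81 + 0.355029 = 3.16503 m along the plane.
The resultant acts 1.73 + 0.355029 = 2.08503 m (along the plate) below the hinge at the top edge, so the moment about the hinge is M = F × 2.08503 = 579.254 × 2.08503 = 1207.76 kN·m.

M ≈ 1210 kN·m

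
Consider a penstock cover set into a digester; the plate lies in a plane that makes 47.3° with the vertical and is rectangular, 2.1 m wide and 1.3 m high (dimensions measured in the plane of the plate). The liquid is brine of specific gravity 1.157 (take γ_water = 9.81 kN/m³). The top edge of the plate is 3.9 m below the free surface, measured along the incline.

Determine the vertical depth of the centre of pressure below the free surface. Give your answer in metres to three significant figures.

h_p = 3.11 m

γ = 1.157 × 9.81 = 11.35017 kN/m³.
The plate makes 47.3° with the vertical, i.e. θ = 90° − 47.3° = 42.7° to the horizontal. Measuring y along the incline from the free-surface line, vertical depth h = y·sinθ with sinθ = 0.678160.
The centroid lies 1.3/2 = 0.65 m below the top edge, so y_c = 3.9 + 0.65 = 4.55 m and h_c = 4.55 × 0.678160 = 3.08563 m.
A = 2.1 × 1.3 = 2.73 m².
Resultant F = γ·h_c·A = 11.35017 × 3.08563 × 2.73 = 95.6112 kN.
I_c = b·h³/12 = 2.1 × 1.3³/12 = 0.384475 m⁴.
Centre of pressure: y_p = y_c + I_c/(y_c·A) = 4.55 + 0.384475/(4.55 × 2.73) = 4.55 + 0.0309524 = 4.58095 m along the plane.
Vertically, h_p = y_p·sinθ = 4.58095 × 0.678160 = 3.10662 m.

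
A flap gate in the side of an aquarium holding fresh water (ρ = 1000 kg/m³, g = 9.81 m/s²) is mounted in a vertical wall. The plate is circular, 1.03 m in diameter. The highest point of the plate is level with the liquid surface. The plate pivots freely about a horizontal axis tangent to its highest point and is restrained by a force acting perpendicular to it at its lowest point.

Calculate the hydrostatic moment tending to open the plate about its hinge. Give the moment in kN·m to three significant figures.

γ = ρg = 1000 × 9.81 = 9810 N/m³ = 9.81 kN/m³.
The centroid is at the centre, 0.515 m below the top of the plate, so the centroid depth is h_c = 0.515 m.
A = π(0.515)² = 0.833229 m².
Resultant F = γ·h_c·A = 9.81 × 0.515 × 0.833229 = 4.2096 kN.
I_c = πr⁴/4 = π × 0.515⁴/4 = 0.0552483 m⁴.
Centre of pressure: y_p = y_c + I_c/(y_c·A) = 0.515 + 0.0552483/(0.515 × 0.833229) = 0.515 + 0.12875 = 0.64375 m along the plane.
The resultant acts 0.515 + 0.12875 = 0.64375 m (along the plate) below the hinge at the top edge, so the moment about the hinge is M = F × 0.64375 = 4.2096 × 0.64375 = 2.70993 kN·m.

M ≈ 2.71 kN·m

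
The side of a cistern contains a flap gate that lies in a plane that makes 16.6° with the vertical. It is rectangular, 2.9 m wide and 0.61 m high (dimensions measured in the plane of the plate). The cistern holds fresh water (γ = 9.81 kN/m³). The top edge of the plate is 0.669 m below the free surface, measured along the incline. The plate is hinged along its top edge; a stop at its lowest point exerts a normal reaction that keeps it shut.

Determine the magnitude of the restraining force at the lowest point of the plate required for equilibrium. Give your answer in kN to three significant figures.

P ≈ 8.94 kN

γ = 9.81 kN/m³.
The plate makes 16.6° with the vertical, i.e. θ = 90° − 16.6° = 73.4° to the horizontal. Measuring y along the incline from the free-surface line, vertical depth h = y·sinθ with sinθ = 0.958323.
The centroid lies 0.61/2 = 0.305 m below the top edge, so y_c = 0.669 + 0.305 = 0.974 m and h_c = 0.974 × 0.958323 = 0.933407 m.
A = 2.9 × 0.61 = 1.769 m².
Resultant F = γ·h_c·A = 9.81 × 0.933407 × 1.769 = 16.1982 kN.
I_c = b·h³/12 = 2.9 × 0.61³/12 = 0.0548537 m⁴.
Centre of pressure: y_p = y_c + I_c/(y_c·A) = 0.974 + 0.0548537/(0.974 × 1.769) = 0.974 + 0.031836 = 1.00584 m along the plane.
The resultant acts 0.305 + 0.031836 = 0.336836 m (along the plate) below the hinge at the top edge, so the moment about the hinge is M = F × 0.336836 = 16.1982 × 0.336836 = 5.45614 kN·m.
A normal force at the bottom, 0.61 m from the hinge, must supply this moment: P = 5.45614/0.61 = 8.94449 kN.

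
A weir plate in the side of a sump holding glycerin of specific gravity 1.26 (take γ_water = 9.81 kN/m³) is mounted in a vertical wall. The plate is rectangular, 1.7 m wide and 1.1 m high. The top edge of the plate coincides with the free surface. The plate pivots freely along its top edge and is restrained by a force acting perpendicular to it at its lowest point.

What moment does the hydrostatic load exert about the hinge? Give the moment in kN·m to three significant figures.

M ≈ 9.32 kN·m

γ = 1.26 × 9.81 = 12.3606 kN/m³.
The centroid lies 1.1/2 = 0.55 m below the top edge, so the centroid depth is h_c = 0.55 m.
A = 1.7 × 1.1 = 1.87 m².
Resultant F = γ·h_c·A = 12.3606 × 0.55 × 1.87 = 12.7129 kN.
I_c = b·h³/12 = 1.7 × 1.1³/12 = 0.188558 m⁴.
Centre of pressure: y_p = y_c + I_c/(y_c·A) = 0.55 + 0.188558/(0.55 × 1.87) = 0.55 + 0.183333 = 0.733333 m along the plane.
The resultant acts 0.55 + 0.183333 = 0.733333 m (along the plate) below the hinge at the top edge, so the moment about the hinge is M = F × 0.733333 = 12.7129 × 0.733333 = 9.32279 kN·m.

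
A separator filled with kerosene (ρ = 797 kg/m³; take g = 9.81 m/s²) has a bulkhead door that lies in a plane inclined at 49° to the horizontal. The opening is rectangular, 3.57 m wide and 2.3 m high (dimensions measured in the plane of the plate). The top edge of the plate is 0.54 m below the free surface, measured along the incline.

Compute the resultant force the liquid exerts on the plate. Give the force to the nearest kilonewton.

γ = ρg = 797 × 9.81 / 1000 = 7.81857 kN/m³.
Let θ = 49° be the plate's angle to the horizontal; measure y along the incline from where the plane meets the free surface. Vertical depth h = y·sinθ with sinθ = 0.754710.
The centroid lies 2.3/2 = 1.15 m below the top edge, so y_c = 0.54 + 1.15 = 1.69 m and h_c = 1.69 × 0.754710 = 1.27546 m.
A = 3.57 × 2.3 = 8.211 m².
Resultant F = γ·h_c·A = 7.81857 × 1.27546 × 8.211 = 81.8823 kN.

F ≈ 82 kN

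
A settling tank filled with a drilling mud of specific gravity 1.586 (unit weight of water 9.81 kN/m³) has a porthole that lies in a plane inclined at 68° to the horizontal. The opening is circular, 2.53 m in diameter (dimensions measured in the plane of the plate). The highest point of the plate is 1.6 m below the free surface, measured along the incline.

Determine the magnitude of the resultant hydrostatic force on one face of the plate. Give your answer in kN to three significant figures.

F ≈ 208 kN

γ = 1.586 × 9.81 = 15.55866 kN/m³.
Let θ = 68° be the plate's angle to the horizontal; measure y along the incline from where the plane meets the free surface. Vertical depth h = y·sinθ with sinθ = 0.927184.
The centroid is at the centre, 1.265 m below the top of the plate, so y_c = 1.6 + 1.265 = 2.865 m and h_c = 2.865 × 0.927184 = 2.65638 m.
A = π(1.265)² = 5.02726 m².
Resultant F = γ·h_c·A = 15.55866 × 2.65638 × 5.02726 = 207.775 kN.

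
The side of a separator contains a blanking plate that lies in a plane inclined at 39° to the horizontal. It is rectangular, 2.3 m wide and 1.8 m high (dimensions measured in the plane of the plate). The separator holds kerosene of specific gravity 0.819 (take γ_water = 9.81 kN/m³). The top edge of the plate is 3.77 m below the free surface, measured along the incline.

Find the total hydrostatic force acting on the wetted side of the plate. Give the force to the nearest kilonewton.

F ≈ 98 kN

γ = 0.819 × 9.81 = 8.03439 kN/m³.
Let θ = 39° be the plate's angle to the horizontal; measure y along the incline from where the plane meets the free surface. Vertical depth h = y·sinθ with sinθ = 0.629320.
The centroid lies 1.8/2 = 0.9 m below the top edge, so y_c = 3.77 + 0.9 = 4.67 m and h_c = 4.67 × 0.629320 = 2.93892 m.
A = 2.3 × 1.8 = 4.14 m².
Resultant F = γ·h_c·A = 8.03439 × 2.93892 × 4.14 = 97.7555 kN.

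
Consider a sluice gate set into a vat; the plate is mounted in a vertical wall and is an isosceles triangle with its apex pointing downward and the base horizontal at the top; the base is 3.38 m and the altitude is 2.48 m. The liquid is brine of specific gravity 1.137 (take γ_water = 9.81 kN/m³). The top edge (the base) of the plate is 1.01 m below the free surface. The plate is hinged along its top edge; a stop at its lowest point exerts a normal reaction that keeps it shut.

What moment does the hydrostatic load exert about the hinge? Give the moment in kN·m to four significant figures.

γ = 1.137 × 9.81 = 11.15397 kN/m³.
With the apex down, the centroid sits h/3 = 2.48/3 = 0.826667 m below the base (the top edge), so the centroid depth is h_c = 1.01 + 0.826667 = 1.83667 m.
A = ½ × 3.38 × 2.48 = 4.1912 m².
Resultant F = γ·h_c·A = 11.15397 × 1.83667 × 4.1912 = 85.8616 kN.
I_c = b·h³/36 = 3.38 × 2.48³/36 = 1.43209 m⁴.
Centre of pressure: y_p = y_c + I_c/(y_c·A) = 1.83667 + 1.43209/(1.83667 × 4.1912) = 1.83667 + 0.186038 = 2.02271 m along the plane.
The resultant acts 0.826667 + 0.186038 = 1.0127 m (along the plate) below the hinge at the top edge, so the moment about the hinge is M = F × 1.0127 = 85.8616 × 1.0127 = 86.952 kN·m.

M ≈ 86.95 kN·m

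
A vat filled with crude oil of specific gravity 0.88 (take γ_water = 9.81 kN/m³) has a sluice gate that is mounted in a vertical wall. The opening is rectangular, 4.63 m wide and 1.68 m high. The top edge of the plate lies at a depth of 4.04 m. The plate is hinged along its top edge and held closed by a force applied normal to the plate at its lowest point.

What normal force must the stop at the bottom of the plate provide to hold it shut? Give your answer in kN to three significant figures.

γ = 0.88 × 9.81 = 8.6328 kN/m³.
The centroid lies 1.68/2 = 0.84 m below the top edge, so the centroid depth is h_c = 4.04 + 0.84 = 4.88 m.
A = 4.63 × 1.68 = 7.7784 m².
Resultant F = γ·h_c·A = 8.6328 × 4.88 × 7.7784 = 327.689 kN.
I_c = b·h³/12 = 4.63 × 1.68³/12 = 1.82948 m⁴.
Centre of pressure: y_p = y_c + I_c/(y_c·A) = 4.88 + 1.82948/(4.88 × 7.7784) = 4.88 + 0.0481967 = 4.9282 m along the plane.
The resultant acts 0.84 + 0.0481967 = 0.888197 m (along the plate) below the hinge at the top edge, so the moment about the hinge is M = F × 0.888197 = 327.689 × 0.888197 = 291.052 kN·m.
A normal force at the bottom, 1.68 m from the hinge, must supply this moment: P = 291.052/1.68 = 173.245 kN.

P ≈ 173 kN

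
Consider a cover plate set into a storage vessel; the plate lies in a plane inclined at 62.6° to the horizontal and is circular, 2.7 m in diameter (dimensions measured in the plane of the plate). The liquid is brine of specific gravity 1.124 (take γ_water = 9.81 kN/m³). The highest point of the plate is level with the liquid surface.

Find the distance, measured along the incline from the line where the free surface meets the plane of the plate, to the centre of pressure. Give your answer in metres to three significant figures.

y_p = 1.69 m

γ = 1.124 × 9.81 = 11.02644 kN/m³.
Let θ = 62.6° be the plate's angle to the horizontal; measure y along the incline from where the plane meets the free surface. Vertical depth h = y·sinθ with sinθ = 0.887815.
The centroid is at the centre, 1.35 m below the top of the plate, so y_c = 1.35 m and h_c = 1.35 × 0.887815 = 1.19855 m.
A = π(1.35)² = 5.72555 m².
Resultant F = γ·h_c·A = 11.02644 × 1.19855 × 5.72555 = 75.6674 kN.
I_c = πr⁴/4 = π × 1.35⁴/4 = 2.6087 m⁴.
Centre of pressure: y_p = y_c + I_c/(y_c·A) = 1.35 + 2.6087/(1.35 × 5.72555) = 1.35 + 0.3375 = 1.6875 m along the plane.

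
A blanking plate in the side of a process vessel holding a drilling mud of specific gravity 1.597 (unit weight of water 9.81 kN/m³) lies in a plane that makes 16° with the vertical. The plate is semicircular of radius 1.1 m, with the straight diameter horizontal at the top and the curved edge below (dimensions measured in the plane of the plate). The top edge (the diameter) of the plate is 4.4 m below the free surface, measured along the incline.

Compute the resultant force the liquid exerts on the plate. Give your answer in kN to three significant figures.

F ≈ 139 kN

γ = 1.597 × 9.81 = 15.66657 kN/m³.
The plate makes 16° with the vertical, i.e. θ = 90° − 16° = 74° to the horizontal. Measuring y along the incline from the free-surface line, vertical depth h = y·sinθ with sinθ = 0.961262.
The centroid of a semicircle lies 4r/(3π) = 0.466854 m from the diameter, here below the top edge, so y_c = 4.4 + 0.466854 = 4.86685 m and h_c = 4.86685 × 0.961262 = 4.67832 m.
A = πr²/2 = π × 1.1²/2 = 1.90066 m².
Resultant F = γ·h_c·A = 15.66657 × 4.67832 × 1.90066 = 139.306 kN.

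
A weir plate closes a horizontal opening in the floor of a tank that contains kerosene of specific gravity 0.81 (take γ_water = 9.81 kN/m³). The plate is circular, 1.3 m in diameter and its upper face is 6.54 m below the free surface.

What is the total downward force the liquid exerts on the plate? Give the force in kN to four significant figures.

F ≈ 68.98 kN

γ = 0.81 × 9.81 = 7.9461 kN/m³.
The plate is horizontal, so pressure is uniform at p = γ·h = 7.9461 × 6.54 = 51.9675 kN/m².
A = π(0.65)² = 1.32732 m².
F = p·A = 51.9675 × 1.32732 = 68.9775 kN.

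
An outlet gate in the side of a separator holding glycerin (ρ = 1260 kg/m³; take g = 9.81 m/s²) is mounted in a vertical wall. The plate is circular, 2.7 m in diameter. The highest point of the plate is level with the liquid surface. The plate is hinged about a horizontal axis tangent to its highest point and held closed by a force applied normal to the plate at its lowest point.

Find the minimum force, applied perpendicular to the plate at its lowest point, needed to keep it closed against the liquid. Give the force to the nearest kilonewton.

γ = ρg = 1260 × 9.81 / 1000 = 12.3606 kN/m³.
The centroid is at the centre, 1.35 m below the top of the plate, so the centroid depth is h_c = 1.35 m.
A = π(1.35)² = 5.72555 m².
Resultant F = γ·h_c·A = 12.3606 × 1.35 × 5.72555 = 95.5412 kN.
I_c = πr⁴/4 = π × 1.35⁴/4 = 2.6087 m⁴.
Centre of pressure: y_p = y_c + I_c/(y_c·A) = 1.35 + 2.6087/(1.35 × 5.72555) = 1.35 + 0.3375 = 1.6875 m along the plane.
The resultant acts 1.35 + 0.3375 = 1.6875 m (along the plate) below the hinge at the top edge, so the moment about the hinge is M = F × 1.6875 = 95.5412 × 1.6875 = 161.226 kN·m.
A normal force at the bottom, 2.7 m from the hinge, must supply this moment: P = 161.226/2.7 = 59.7133 kN.

P ≈ 60 kN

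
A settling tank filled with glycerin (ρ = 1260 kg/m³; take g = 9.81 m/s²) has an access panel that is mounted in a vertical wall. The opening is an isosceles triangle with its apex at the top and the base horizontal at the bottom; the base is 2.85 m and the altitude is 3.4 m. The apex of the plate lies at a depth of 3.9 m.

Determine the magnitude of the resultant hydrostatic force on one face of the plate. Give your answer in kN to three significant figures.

γ = ρg = 1260 × 9.81 / 1000 = 12.3606 kN/m³.
With the apex up, the centroid sits 2h/3 = 2 × 3.4/3 = 2.26667 m below the apex, so the centroid depth is h_c = 3.9 + 2.26667 = 6.16667 m.
A = ½ × 2.85 × 3.4 = 4.845 m².
Resultant F = γ·h_c·A = 12.3606 × 6.16667 × 4.845 = 369.304 kN.

F ≈ 369 kN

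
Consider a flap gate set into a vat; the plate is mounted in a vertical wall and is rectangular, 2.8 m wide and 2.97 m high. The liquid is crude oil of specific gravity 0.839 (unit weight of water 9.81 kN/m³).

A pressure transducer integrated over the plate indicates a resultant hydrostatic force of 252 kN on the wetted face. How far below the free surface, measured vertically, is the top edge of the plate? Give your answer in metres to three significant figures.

d_top ≈ 2.20 m

γ = 0.839 × 9.81 = 8.23059 kN/m³.
A = 2.8 × 2.97 = 8.316 m².
From F = γ·h_c·A, the centroid depth is h_c = 252/(8.23059 × 8.316) = 3.68176 m.
The centroid lies 2.97/2 = 1.485 m below the top edge, so the top edge sits at h_top = 3.68176 − 1.485 = 2.19676 m below the surface.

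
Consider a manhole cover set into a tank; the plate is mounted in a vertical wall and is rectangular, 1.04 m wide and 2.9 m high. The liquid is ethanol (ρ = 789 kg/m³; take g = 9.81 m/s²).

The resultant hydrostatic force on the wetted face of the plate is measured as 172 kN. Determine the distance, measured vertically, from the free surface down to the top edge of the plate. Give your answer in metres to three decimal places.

d_top ≈ 5.918 m

γ = ρg = 789 × 9.81 / 1000 = 7.74009 kN/m³.
A = 1.04 × 2.9 = 3.016 m².
From F = γ·h_c·A, the centroid depth is h_c = 172/(7.74009 × 3.016) = 7.36803 m.
The centroid lies 2.9/2 = 1.45 m below the top edge, so the top edge sits at h_top = 7.36803 − 1.45 = 5.91803 m below the surface.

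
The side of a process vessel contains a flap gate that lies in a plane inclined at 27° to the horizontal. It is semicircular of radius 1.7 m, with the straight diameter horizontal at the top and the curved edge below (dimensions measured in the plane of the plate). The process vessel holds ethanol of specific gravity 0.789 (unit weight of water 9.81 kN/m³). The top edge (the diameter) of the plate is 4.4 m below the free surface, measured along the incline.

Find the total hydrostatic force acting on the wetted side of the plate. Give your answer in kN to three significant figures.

γ = 0.789 × 9.81 = 7.74009 kN/m³.
Let θ = 27° be the plate's angle to the horizontal; measure y along the incline from where the plane meets the free surface. Vertical depth h = y·sinθ with sinθ = 0.453990.
The centroid of a semicircle lies 4r/(3π) = 0.721502 m from the diameter, here below the top edge, so y_c = 4.4 + 0.721502 = 5.1215 m and h_c = 5.1215 × 0.453990 = 2.32511 m.
A = πr²/2 = π × 1.7²/2 = 4.5396 m².
Resultant F = γ·h_c·A = 7.74009 × 2.32511 × 4.5396 = 81.6972 kN.

F ≈ 81.7 kN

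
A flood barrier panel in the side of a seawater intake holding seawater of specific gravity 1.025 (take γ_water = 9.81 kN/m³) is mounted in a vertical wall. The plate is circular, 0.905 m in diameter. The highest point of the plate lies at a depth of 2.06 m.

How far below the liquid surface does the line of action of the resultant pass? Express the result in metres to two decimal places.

γ = 1.025 × 9.81 = 10.05525 kN/m³.
The centroid is at the centre, 0.4525 m below the top of the plate, so the centroid depth is h_c = 2.06 + 0.4525 = 2.5125 m.
A = π(0.4525)² = 0.643261 m².
Resultant F = γ·h_c·A = 10.05525 × 2.5125 × 0.643261 = 16.2512 kN.
I_c = πr⁴/4 = π × 0.4525⁴/4 = 0.0329279 m⁴.
Centre of pressure: y_p = y_c + I_c/(y_c·A) = 2.5125 + 0.0329279/(2.5125 × 0.643261) = 2.5125 + 0.0203737 = 2.53287 m along the plane.

h_p = 2.53 m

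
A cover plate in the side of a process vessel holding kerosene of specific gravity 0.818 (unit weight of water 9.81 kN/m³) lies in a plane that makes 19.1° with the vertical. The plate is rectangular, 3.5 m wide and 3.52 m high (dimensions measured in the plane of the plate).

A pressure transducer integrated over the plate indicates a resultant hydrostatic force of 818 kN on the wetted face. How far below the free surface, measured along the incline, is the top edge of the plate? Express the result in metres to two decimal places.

γ = 0.818 × 9.81 = 8.02458 kN/m³.
A = 3.5 × 3.52 = 12.32 m².
From F = γ·h_c·A, the centroid depth is h_c = 818/(8.02458 × 12.32) = 8.27409 m.
The plate makes 19.1° with the vertical, i.e. θ = 90° − 19.1° = 70.9° to the horizontal. Measuring y along the incline from the free-surface line, vertical depth h = y·sinθ with sinθ = 0.944949.
Along the incline, y_c = h_c/sinθ = 8.27409/0.944949 = 8.75612 m.
The centroid lies 3.52/2 = 1.76 m below the top edge, so the top edge sits at y_top = 8.75612 − 1.76 = 6.99612 m along the incline.

y_top ≈ 7.00 m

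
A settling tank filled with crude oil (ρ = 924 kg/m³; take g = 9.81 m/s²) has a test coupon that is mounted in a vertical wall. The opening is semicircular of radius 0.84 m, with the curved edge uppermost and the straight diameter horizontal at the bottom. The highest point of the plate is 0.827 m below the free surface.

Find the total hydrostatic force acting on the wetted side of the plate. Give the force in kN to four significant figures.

F ≈ 13.17 kN

γ = ρg = 924 × 9.81 / 1000 = 9.06444 kN/m³.
The centroid lies 4r/(3π) = 0.356507 m above the diameter, so r − 4r/(3π) = 0.84 − 0.356507 = 0.483493 m below the topmost point, so the centroid depth is h_c = 0.827 + 0.483493 = 1.31049 m.
A = πr²/2 = π × 0.84²/2 = 1.10835 m².
Resultant F = γ·h_c·A = 9.06444 × 1.31049 × 1.10835 = 13.1659 kN.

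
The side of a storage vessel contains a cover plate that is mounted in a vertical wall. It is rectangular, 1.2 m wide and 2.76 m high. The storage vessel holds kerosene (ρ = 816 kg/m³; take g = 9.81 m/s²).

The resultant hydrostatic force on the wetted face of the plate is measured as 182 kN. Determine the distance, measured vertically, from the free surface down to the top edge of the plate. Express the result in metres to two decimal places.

γ = ρg = 816 × 9.81 / 1000 = 8.00496 kN/m³.
A = 1.2 × 2.76 = 3.312 m².
From F = γ·h_c·A, the centroid depth is h_c = 182/(8.00496 × 3.312) = 6.86471 m.
The centroid lies 2.76/2 = 1.38 m below the top edge, so the top edge sits at h_top = 6.86471 − 1.38 = 5.48471 m below the surface.

d_top ≈ 5.48 m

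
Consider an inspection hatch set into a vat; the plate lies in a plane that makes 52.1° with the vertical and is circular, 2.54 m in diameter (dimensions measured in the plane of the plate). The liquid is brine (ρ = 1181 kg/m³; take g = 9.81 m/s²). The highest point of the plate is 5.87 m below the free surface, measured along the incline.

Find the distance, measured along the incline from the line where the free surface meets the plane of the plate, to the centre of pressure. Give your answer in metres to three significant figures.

γ = ρg = 1181 × 9.81 / 1000 = 11.58561 kN/m³.
The plate makes 52.1° with the vertical, i.e. θ = 90° − 52.1° = 37.9° to the horizontal. Measuring y along the incline from the free-surface line, vertical depth h = y·sinθ with sinθ = 0.614285.
The centroid is at the centre, 1.27 m below the top of the plate, so y_c = 5.87 + 1.27 = 7.14 m and h_c = 7.14 × 0.614285 = 4.38599 m.
A = π(1.27)² = 5.06707 m².
Resultant F = γ·h_c·A = 11.58561 × 4.38599 × 5.06707 = 257.48 kN.
I_c = πr⁴/4 = π × 1.27⁴/4 = 2.04317 m⁴.
Centre of pressure: y_p = y_c + I_c/(y_c·A) = 7.14 + 2.04317/(7.14 × 5.06707) = 7.14 + 0.0564741 = 7.19647 m along the plane.

y_p = 7.20 m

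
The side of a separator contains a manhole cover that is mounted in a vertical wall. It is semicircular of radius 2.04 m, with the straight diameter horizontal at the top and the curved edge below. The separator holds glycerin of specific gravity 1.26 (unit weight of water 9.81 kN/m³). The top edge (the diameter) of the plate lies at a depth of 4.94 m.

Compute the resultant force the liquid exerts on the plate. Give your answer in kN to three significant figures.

γ = 1.26 × 9.81 = 12.3606 kN/m³.
The centroid of a semicircle lies 4r/(3π) = 0.865803 m from the diameter, here below the top edge, so the centroid depth is h_c = 4.94 + 0.865803 = 5.8058 m.
A = πr²/2 = π × 2.04²/2 = 6.53703 m².
Resultant F = γ·h_c·A = 12.3606 × 5.8058 × 6.53703 = 469.118 kN.

F ≈ 469 kN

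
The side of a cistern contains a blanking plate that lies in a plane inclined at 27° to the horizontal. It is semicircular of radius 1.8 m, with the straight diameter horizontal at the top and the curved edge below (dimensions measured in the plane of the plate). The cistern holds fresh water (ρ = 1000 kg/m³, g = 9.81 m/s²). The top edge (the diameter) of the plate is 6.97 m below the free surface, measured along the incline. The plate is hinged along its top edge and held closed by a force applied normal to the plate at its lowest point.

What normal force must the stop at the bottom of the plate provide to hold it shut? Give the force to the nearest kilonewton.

γ = ρg = 1000 × 9.81 = 9810 N/m³ = 9.81 kN/m³.
Let θ = 27° be the plate's angle to the horizontal; measure y along the incline from where the plane meets the free surface. Vertical depth h = y·sinθ with sinθ = 0.453990.
The centroid of a semicircle lies 4r/(3π) = 0.763944 m from the diameter, here below the top edge, so y_c = 6.97 + 0.763944 = 7.73394 m and h_c = 7.73394 × 0.453990 = 3.51113 m.
A = πr²/2 = π × 1.8²/2 = 5.08938 m².
Resultant F = γ·h_c·A = 9.81 × 3.51113 × 5.08938 = 175.3 kN.
I_c = (π/8 − 8/(9π))·r⁴ = 0.109757 × 1.8⁴ = 1.15219 m⁴.
Centre of pressure: y_p = y_c + I_c/(y_c·A) = 7.73394 + 1.15219/(7.73394 × 5.08938) = 7.73394 + 0.0292724 = 7.76321 m along the plane.
The resultant acts 0.763944 + 0.0292724 = 0.793216 m (along the plate) below the hinge at the top edge, so the moment about the hinge is M = F × 0.793216 = 175.3 × 0.793216 = 139.051 kN·m.
A normal force at the bottom, 1.8 m from the hinge, must supply this moment: P = 139.051/1.8 = 77.2506 kN.

P ≈ 77 kN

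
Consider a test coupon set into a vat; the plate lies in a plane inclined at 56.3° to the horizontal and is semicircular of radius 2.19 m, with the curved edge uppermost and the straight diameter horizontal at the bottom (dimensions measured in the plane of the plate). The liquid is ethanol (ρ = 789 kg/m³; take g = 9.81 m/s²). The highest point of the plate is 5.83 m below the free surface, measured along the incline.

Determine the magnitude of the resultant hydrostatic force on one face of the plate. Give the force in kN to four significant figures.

γ = ρg = 789 × 9.81 / 1000 = 7.74009 kN/m³.
Let θ = 56.3° be the plate's angle to the horizontal; measure y along the incline from where the plane meets the free surface. Vertical depth h = y·sinθ with sinθ = 0.831954.
The centroid lies 4r/(3π) = 0.929465 m above the diameter, so r − 4r/(3π) = 2.19 − 0.929465 = 1.26053 m below the topmost point, so y_c = 5.83 + 1.26053 = 7.09053 m and h_c = 7.09053 × 0.831954 = 5.89899 m.
A = πr²/2 = π × 2.19²/2 = 7.5337 m².
Resultant F = γ·h_c·A = 7.74009 × 5.89899 × 7.5337 = 343.979 kN.

F ≈ 344.0 kN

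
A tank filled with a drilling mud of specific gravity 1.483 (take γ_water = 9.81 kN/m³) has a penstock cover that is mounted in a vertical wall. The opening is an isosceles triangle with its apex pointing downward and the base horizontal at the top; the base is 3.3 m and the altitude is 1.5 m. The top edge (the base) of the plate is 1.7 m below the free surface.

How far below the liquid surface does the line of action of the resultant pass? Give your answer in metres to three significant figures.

h_p = 2.26 m

γ = 1.483 × 9.81 = 14.54823 kN/m³.
With the apex down, the centroid sits h/3 = 1.5/3 = 0.5 m below the base (the top edge), so the centroid depth is h_c = 1.7 + 0.5 = 2.2 m.
A = ½ × 3.3 × 1.5 = 2.475 m².
Resultant F = γ·h_c·A = 14.54823 × 2.2 × 2.475 = 79.2151 kN.
I_c = b·h³/36 = 3.3 × 1.5³/36 = 0.309375 m⁴.
Centre of pressure: y_p = y_c + I_c/(y_c·A) = 2.2 + 0.309375/(2.2 × 2.475) = 2.2 + 0.0568182 = 2.25682 m along the plane.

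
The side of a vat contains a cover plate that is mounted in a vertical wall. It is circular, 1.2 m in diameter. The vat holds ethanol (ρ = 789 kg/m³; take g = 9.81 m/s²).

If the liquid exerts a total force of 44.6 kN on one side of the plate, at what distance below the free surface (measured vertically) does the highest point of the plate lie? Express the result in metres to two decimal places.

γ = ρg = 789 × 9.81 / 1000 = 7.74009 kN/m³.
A = π(0.6)² = 1.13097 m².
From F = γ·h_c·A, the centroid depth is h_c = 44.6/(7.74009 × 1.13097) = 5.09492 m.
The centroid is at the centre, 0.6 m below the top of the plate, so the highest point sits at h_top = 5.09492 − 0.6 = 4.49492 m below the surface.

d_top ≈ 4.49 m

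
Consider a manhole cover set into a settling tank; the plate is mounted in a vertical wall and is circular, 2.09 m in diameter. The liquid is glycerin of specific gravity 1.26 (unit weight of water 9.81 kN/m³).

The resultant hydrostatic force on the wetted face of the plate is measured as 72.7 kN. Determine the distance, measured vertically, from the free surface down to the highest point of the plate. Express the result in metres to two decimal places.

d_top ≈ 0.67 m

γ = 1.26 × 9.81 = 12.3606 kN/m³.
A = π(1.045)² = 3.4307 m².
From F = γ·h_c·A, the centroid depth is h_c = 72.7/(12.3606 × 3.4307) = 1.7144 m.
The centroid is at the centre, 1.045 m below the top of the plate, so the highest point sits at h_top = 1.7144 − 1.045 = 0.6694 m below the surface.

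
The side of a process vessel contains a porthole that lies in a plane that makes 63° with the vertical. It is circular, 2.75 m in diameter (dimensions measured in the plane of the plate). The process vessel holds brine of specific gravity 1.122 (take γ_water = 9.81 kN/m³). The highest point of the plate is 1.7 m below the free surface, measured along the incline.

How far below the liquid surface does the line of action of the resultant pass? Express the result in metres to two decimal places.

h_p = 1.47 m

γ = 1.122 × 9.81 = 11.00682 kN/m³.
The plate makes 63° with the vertical, i.e. θ = 90° − 63° = 27° to the horizontal. Measuring y along the incline from the free-surface line, vertical depth h = y·sinθ with sinθ = 0.453990.
The centroid is at the centre, 1.375 m below the top of the plate, so y_c = 1.7 + 1.375 = 3.075 m and h_c = 3.075 × 0.453990 = 1.39602 m.
A = π(1.375)² = 5.93957 m².
Resultant F = γ·h_c·A = 11.00682 × 1.39602 × 5.93957 = 91.2659 kN.
I_c = πr⁴/4 = π × 1.375⁴/4 = 2.80738 m⁴.
Centre of pressure: y_p = y_c + I_c/(y_c·A) = 3.075 + 2.80738/(3.075 × 5.93957) = 3.075 + 0.15371 = 3.22871 m along the plane.
Vertically, h_p = y_p·sinθ = 3.22871 × 0.453990 = 1.4658 m.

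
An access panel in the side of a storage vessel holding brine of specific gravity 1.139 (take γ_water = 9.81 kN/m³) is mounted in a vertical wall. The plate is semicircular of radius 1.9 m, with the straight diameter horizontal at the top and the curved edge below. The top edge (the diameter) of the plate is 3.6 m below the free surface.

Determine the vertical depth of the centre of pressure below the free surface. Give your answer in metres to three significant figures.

h_p = 4.46 m

γ = 1.139 × 9.81 = 11.17359 kN/m³.
The centroid of a semicircle lies 4r/(3π) = 0.806385 m from the diameter, here below the top edge, so the centroid depth is h_c = 3.6 + 0.806385 = 4.40639 m.
A = πr²/2 = π × 1.9²/2 = 5.67057 m².
Resultant F = γ·h_c·A = 11.17359 × 4.40639 × 5.67057 = 279.192 kN.
I_c = (π/8 − 8/(9π))·r⁴ = 0.109757 × 1.9⁴ = 1.43036 m⁴.
Centre of pressure: y_p = y_c + I_c/(y_c·A) = 4.40639 + 1.43036/(4.40639 × 5.67057) = 4.40639 + 0.0572448 = 4.46363 m along the plane.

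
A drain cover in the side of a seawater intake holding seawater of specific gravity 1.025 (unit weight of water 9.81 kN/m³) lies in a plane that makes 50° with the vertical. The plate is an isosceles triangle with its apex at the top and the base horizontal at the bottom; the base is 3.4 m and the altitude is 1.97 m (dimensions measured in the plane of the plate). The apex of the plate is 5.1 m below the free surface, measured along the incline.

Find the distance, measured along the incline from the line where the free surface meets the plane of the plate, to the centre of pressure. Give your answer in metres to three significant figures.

γ = 1.025 × 9.81 = 10.05525 kN/m³.
The plate makes 50° with the vertical, i.e. θ = 90° − 50° = 40° to the horizontal. Measuring y along the incline from the free-surface line, vertical depth h = y·sinθ with sinθ = 0.642788.
With the apex up, the centroid sits 2h/3 = 2 × 1.97/3 = 1.31333 m below the apex, so y_c = 5.1 + 1.31333 = 6.41333 m and h_c = 6.41333 × 0.642788 = 4.12241 m.
A = ½ × 3.4 × 1.97 = 3.349 m².
Resultant F = γ·h_c·A = 10.05525 × 4.12241 × 3.349 = 138.822 kN.
I_c = b·h³/36 = 3.4 × 1.97³/36 = 0.722063 m⁴.
Centre of pressure: y_p = y_c + I_c/(y_c·A) = 6.41333 + 0.722063/(6.41333 × 3.349) = 6.41333 + 0.0336183 = 6.44695 m along the plane.

y_p = 6.45 m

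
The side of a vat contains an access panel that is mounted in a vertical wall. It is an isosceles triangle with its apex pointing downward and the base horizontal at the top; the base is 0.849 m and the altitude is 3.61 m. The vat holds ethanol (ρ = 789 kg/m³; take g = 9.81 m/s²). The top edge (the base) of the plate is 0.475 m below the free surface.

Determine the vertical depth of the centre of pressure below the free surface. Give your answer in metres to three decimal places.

γ = ρg = 789 × 9.81 / 1000 = 7.74009 kN/m³.
With the apex down, the centroid sits h/3 = 3.61/3 = 1.20333 m below the base (the top edge), so the centroid depth is h_c = 0.475 + 1.20333 = 1.67833 m.
A = ½ × 0.849 × 3.61 = 1.53244 m².
Resultant F = γ·h_c·A = 7.74009 × 1.67833 × 1.53244 = 19.907 kN.
I_c = b·h³/36 = 0.849 × 3.61³/36 = 1.1095 m⁴.
Centre of pressure: y_p = y_c + I_c/(y_c·A) = 1.67833 + 1.1095/(1.67833 × 1.53244) = 1.67833 + 0.431386 = 2.10972 m along the plane.

h_p = 2.110 m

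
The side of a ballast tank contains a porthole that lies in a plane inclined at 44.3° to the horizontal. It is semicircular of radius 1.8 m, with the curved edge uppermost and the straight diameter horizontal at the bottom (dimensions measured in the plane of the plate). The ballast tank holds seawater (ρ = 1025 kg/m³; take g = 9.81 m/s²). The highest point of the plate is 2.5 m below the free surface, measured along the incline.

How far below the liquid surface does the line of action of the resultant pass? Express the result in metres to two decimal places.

γ = ρg = 1025 × 9.81 / 1000 = 10.05525 kN/m³.
Let θ = 44.3° be the plate's angle to the horizontal; measure y along the incline from where the plane meets the free surface. Vertical depth h = y·sinθ with sinθ = 0.698415.
The centroid lies 4r/(3π) = 0.763944 m above the diameter, so r − 4r/(3π) = 1.8 − 0.763944 = 1.03606 m below the topmost point, so y_c = 2.5 + 1.03606 = 3.53606 m and h_c = 3.53606 × 0.698415 = 2.46964 m.
A = πr²/2 = π × 1.8²/2 = 5.08938 m².
Resultant F = γ·h_c·A = 10.05525 × 2.46964 × 5.08938 = 126.384 kN.
I_c = (π/8 − 8/(9π))·r⁴ = 0.109757 × 1.8⁴ = 1.15219 m⁴.
Centre of pressure: y_p = y_c + I_c/(y_c·A) = 3.53606 + 1.15219/(3.53606 × 5.08938) = 3.53606 + 0.0640235 = 3.60008 m along the plane.
Vertically, h_p = y_p·sinθ = 3.60008 × 0.698415 = 2.51435 m.

h_p = 2.51 m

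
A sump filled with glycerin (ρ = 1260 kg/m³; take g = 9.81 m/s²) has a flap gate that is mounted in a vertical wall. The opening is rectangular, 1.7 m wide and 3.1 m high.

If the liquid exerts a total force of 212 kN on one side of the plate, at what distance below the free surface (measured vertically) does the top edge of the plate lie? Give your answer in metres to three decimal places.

γ = ρg = 1260 × 9.81 / 1000 = 12.3606 kN/m³.
A = 1.7 × 3.1 = 5.27 m².
From F = γ·h_c·A, the centroid depth is h_c = 212/(12.3606 × 5.27) = 3.25451 m.
The centroid lies 3.1/2 = 1.55 m below the top edge, so the top edge sits at h_top = 3.25451 − 1.55 = 1.70451 m below the surface.

d_top ≈ 1.705 m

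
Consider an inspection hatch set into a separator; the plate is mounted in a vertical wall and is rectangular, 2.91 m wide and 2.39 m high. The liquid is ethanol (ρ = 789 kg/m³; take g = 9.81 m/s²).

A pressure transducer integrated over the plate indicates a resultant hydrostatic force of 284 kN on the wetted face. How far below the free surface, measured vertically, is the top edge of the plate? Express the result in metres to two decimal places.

γ = ρg = 789 × 9.81 / 1000 = 7.74009 kN/m³.
A = 2.91 × 2.39 = 6.9549 m².
From F = γ·h_c·A, the centroid depth is h_c = 284/(7.74009 × 6.9549) = 5.27572 m.
The centroid lies 2.39/2 = 1.195 m below the top edge, so the top edge sits at h_top = 5.27572 − 1.195 = 4.08072 m below the surface.

d_top ≈ 4.08 m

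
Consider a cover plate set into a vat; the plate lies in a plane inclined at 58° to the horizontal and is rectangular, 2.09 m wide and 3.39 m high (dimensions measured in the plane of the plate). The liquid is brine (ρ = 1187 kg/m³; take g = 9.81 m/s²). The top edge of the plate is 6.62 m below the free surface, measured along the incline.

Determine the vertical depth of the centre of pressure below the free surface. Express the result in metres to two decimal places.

γ = ρg = 1187 × 9.81 / 1000 = 11.64447 kN/m³.
Let θ = 58° be the plate's angle to the horizontal; measure y along the incline from where the plane meets the free surface. Vertical depth h = y·sinθ with sinθ = 0.848048.
The centroid lies 3.39/2 = 1.695 m below the top edge, so y_c = 6.62 + 1.695 = 8.315 m and h_c = 8.315 × 0.848048 = 7.05152 m.
A = 2.09 × 3.39 = 7.0851 m².
Resultant F = γ·h_c·A = 11.64447 × 7.05152 × 7.0851 = 581.766 kN.
I_c = b·h³/12 = 2.09 × 3.39³/12 = 6.78522 m⁴.
Centre of pressure: y_p = y_c + I_c/(y_c·A) = 8.315 + 6.78522/(8.315 × 7.0851) = 8.315 + 0.115174 = 8.43017 m along the plane.
Vertically, h_p = y_p·sinθ = 8.43017 × 0.848048 = 7.14919 m.

h_p = 7.15 m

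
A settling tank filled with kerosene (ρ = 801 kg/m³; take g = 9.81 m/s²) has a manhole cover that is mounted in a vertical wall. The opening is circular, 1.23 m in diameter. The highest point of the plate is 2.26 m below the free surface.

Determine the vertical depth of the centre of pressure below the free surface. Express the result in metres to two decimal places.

γ = ρg = 801 × 9.81 / 1000 = 7.85781 kN/m³.
The centroid is at the centre, 0.615 m below the top of the plate, so the centroid depth is h_c = 2.26 + 0.615 = 2.875 m.
A = π(0.615)² = 1.18823 m².
Resultant F = γ·h_c·A = 7.85781 × 2.875 × 1.18823 = 26.8435 kN.
I_c = πr⁴/4 = π × 0.615⁴/4 = 0.112354 m⁴.
Centre of pressure: y_p = y_c + I_c/(y_c·A) = 2.875 + 0.112354/(2.875 × 1.18823) = 2.875 + 0.032889 = 2.90789 m along the plane.

h_p = 2.91 m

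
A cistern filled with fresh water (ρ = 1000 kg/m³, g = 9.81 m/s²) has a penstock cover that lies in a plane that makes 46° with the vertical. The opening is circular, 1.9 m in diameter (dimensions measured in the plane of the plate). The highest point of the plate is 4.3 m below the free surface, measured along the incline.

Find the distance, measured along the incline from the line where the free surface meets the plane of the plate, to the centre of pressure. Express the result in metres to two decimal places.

γ = ρg = 1000 × 9.81 = 9810 N/m³ = 9.81 kN/m³.
The plate makes 46° with the vertical, i.e. θ = 90° − 46° = 44° to the horizontal. Measuring y along the incline from the free-surface line, vertical depth h = y·sinθ with sinθ = 0.694658.
The centroid is at the centre, 0.95 m below the top of the plate, so y_c = 4.3 + 0.95 = 5.25 m and h_c = 5.25 × 0.694658 = 3.64695 m.
A = π(0.95)² = 2.83529 m².
Resultant F = γ·h_c·A = 9.81 × 3.64695 × 2.83529 = 101.437 kN.
I_c = πr⁴/4 = π × 0.95⁴/4 = 0.639712 m⁴.
Centre of pressure: y_p = y_c + I_c/(y_c·A) = 5.25 + 0.639712/(5.25 × 2.83529) = 5.25 + 0.0429762 = 5.29298 m along the plane.

y_p = 5.29 m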